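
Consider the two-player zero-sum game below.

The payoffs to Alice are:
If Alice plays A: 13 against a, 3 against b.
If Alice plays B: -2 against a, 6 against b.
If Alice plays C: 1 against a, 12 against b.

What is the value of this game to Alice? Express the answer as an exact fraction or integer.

51/7

Row B is strictly dominated by row C, so Alice never plays it.
The remaining 2×2 game on (A, C) × (a, b) has no saddle point. Let Alice play A with probability p; indifference gives 13p + (1−p) = 3p + 12(1−p), so p = 11/21.
Similarly Bob's optimal q on a is 3/7, and the value is 13·(3/7) + (3)·(4/7) = 51/7.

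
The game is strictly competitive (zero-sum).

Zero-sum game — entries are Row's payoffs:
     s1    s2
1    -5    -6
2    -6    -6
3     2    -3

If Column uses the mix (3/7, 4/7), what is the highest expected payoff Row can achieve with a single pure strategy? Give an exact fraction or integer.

1: (-5)·(3/7) + (-6)·(4/7) = -39/7.
2: (-6)·(3/7) + (-6)·(4/7) = -6.
3: (2)·(3/7) + (-3)·(4/7) = -6/7.
The best pure response is 3 with expected payoff -6/7.

-6/7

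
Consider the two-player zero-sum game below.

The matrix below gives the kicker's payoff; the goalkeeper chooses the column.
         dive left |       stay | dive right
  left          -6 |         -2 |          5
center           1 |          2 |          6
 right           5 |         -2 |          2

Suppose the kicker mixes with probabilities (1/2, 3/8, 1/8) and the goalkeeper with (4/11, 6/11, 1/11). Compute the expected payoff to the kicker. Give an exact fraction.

Against (4/11, 6/11, 1/11), each row's expected payoff is left: -31/11; center: 2; right: 10/11.
Taking the (1/2, 3/8, 1/8)-weighted average: (1/2)·(-31/11) + (3/8)·(2) + (1/8)·(10/11) = -6/11.

-6/11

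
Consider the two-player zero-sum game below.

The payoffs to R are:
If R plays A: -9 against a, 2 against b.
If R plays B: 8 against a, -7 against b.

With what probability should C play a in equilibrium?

9/26

Row minima are -9 and -7, so R's maximin is -7; column maxima are 8 and 2, so C's minimax is 2. These differ, so the equilibrium is in mixed strategies.
Let C play a with probability q. R is indifferent when −9q + 2(1−q) = 8q − 7(1−q), giving q = 9/26.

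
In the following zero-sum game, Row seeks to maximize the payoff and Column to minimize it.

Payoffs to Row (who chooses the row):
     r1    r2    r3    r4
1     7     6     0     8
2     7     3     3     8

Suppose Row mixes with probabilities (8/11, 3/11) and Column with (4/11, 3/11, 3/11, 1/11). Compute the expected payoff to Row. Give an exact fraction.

54/11

Against (4/11, 3/11, 3/11, 1/11), each row's expected payoff is 1: 54/11; 2: 54/11.
Taking the (8/11, 3/11)-weighted average: (8/11)·(54/11) + (3/11)·(54/11) = 54/11.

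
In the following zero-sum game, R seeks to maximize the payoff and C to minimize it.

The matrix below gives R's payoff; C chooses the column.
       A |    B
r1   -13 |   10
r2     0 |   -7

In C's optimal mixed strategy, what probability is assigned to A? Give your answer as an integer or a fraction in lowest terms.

17/30

Row minima are -13 and -7, so R's maximin is -7; column maxima are 0 and 10, so C's minimax is 0. These differ, so the equilibrium is in mixed strategies.
Let C play A with probability q. R is indifferent when −13q + 10(1−q) = −7(1−q), giving q = 17/30.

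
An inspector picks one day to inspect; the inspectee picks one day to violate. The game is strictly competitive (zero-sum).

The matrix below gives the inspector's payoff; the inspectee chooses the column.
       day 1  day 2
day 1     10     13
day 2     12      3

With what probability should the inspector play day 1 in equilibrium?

3/4

Row minima are 10 and 3, so the inspector's maximin is 10; column maxima are 12 and 13, so the inspectee's minimax is 12. These differ, so the equilibrium is in mixed strategies.
Let the inspector play day 1 with probability p. The inspectee is indifferent when 10p + 12(1−p) = 13p + 3(1−p), giving p = 3/4.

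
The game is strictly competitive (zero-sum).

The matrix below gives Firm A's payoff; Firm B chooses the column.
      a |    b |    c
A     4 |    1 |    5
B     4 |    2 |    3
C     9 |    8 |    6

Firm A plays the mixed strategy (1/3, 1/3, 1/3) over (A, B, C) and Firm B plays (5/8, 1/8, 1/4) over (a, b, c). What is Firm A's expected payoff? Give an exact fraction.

31/6

Against (5/8, 1/8, 1/4), each row's expected payoff is A: 31/8; B: 7/2; C: 65/8.
Taking the (1/3, 1/3, 1/3)-weighted average: (1/3)·(31/8) + (1/3)·(7/2) + (1/3)·(65/8) = 31/6.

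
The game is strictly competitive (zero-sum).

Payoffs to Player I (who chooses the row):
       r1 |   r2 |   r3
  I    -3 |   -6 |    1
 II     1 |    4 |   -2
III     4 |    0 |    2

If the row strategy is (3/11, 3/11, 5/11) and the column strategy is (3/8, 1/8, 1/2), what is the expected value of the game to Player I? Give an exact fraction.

8/11

Against (3/8, 1/8, 1/2), each row's expected payoff is I: -11/8; II: -1/8; III: 5/2.
Taking the (3/11, 3/11, 5/11)-weighted average: (3/11)·(-11/8) + (3/11)·(-1/8) + (5/11)·(5/2) = 8/11.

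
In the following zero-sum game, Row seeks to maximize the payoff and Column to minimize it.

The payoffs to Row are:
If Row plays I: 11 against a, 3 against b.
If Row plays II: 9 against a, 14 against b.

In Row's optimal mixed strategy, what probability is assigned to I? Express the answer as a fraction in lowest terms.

Row minima are 3 and 9, so Row's maximin is 9; column maxima are 11 and 14, so Column's minimax is 11. These differ, so the equilibrium is in mixed strategies.
Let Row play I with probability p. Column is indifferent when 11p + 9(1−p) = 3p + 14(1−p), giving p = 5/13.

5/13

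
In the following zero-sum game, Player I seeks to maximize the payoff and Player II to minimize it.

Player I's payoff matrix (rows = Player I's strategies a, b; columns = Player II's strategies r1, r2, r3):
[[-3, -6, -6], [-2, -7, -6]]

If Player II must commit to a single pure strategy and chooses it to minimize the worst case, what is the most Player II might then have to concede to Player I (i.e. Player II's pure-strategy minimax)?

The worst case (largest entry) in each column is r1: -2, r2: -6, r3: -6.
The best (smallest) of these is -6.

-6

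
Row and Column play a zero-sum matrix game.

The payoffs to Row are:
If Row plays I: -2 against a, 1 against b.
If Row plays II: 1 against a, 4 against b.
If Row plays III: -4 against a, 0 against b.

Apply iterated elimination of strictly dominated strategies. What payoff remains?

Column b is strictly dominated by a for Column (-2<1, 1<4, -4<0); eliminate b.
Row I is strictly dominated by row II (1>-2); eliminate I.
Row III is strictly dominated by row II (1>-4); eliminate III.
Only (II, a) remains, with payoff 1.

1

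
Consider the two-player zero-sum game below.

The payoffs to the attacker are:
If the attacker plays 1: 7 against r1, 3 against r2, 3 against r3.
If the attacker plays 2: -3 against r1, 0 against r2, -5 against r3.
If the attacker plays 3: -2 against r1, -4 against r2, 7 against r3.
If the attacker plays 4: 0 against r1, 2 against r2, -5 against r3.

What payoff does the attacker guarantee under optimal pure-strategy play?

Row minima: 3, -5, -4, -5 → the attacker's maximin is 3.
Column maxima: 7, 3, 7 → the defender's minimax is 3.
They coincide at (1, r2), so the value is 3.

3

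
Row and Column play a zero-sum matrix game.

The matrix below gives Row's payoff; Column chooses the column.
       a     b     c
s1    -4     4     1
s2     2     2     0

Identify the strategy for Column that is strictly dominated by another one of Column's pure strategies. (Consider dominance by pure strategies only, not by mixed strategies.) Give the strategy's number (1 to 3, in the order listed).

Column prefers columns that give Row less. Compare b with c: 1 < 4, 0 < 2.
So c strictly dominates b for Column; b is strictly dominated.

2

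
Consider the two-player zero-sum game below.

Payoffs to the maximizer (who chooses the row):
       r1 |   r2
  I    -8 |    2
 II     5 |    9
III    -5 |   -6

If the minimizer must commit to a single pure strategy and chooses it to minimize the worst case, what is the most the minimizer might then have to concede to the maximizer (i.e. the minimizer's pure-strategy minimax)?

The worst case (largest entry) in each column is r1: 5, r2: 9.
The best (smallest) of these is 5.

5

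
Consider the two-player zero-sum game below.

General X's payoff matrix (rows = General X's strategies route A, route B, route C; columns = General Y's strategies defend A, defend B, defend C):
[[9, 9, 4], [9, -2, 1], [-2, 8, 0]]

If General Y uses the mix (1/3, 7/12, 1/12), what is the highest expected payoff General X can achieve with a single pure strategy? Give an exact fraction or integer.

103/12

route A: (9)·(1/3) + (9)·(7/12) + (4)·(1/12) = 103/12.
route B: (9)·(1/3) + (-2)·(7/12) + (1)·(1/12) = 23/12.
route C: (-2)·(1/3) + (8)·(7/12) + (0)·(1/12) = 4.
The best pure response is route A with expected payoff 103/12.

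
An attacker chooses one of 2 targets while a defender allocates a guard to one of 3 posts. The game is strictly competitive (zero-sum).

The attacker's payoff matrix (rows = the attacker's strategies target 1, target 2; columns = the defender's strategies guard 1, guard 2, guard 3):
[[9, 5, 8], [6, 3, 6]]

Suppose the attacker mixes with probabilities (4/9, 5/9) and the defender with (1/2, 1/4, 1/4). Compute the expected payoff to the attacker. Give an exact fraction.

Against (1/2, 1/4, 1/4), each row's expected payoff is target 1: 31/4; target 2: 21/4.
Taking the (4/9, 5/9)-weighted average: (4/9)·(31/4) + (5/9)·(21/4) = 229/36.

229/36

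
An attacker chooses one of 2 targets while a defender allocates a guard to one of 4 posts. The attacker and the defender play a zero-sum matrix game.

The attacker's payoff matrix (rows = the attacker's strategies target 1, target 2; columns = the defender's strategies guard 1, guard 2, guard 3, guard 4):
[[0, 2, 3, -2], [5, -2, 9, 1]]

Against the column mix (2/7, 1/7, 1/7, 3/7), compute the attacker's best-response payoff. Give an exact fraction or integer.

20/7

target 1: (0)·(2/7) + (2)·(1/7) + (3)·(1/7) + (-2)·(3/7) = -1/7.
target 2: (5)·(2/7) + (-2)·(1/7) + (9)·(1/7) + (1)·(3/7) = 20/7.
The best pure response is target 2 with expected payoff 20/7.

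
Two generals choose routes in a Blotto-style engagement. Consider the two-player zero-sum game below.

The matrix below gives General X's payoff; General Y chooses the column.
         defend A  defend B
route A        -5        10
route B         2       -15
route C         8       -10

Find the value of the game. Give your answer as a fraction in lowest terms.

Row route B is strictly dominated by row route C, so General X never plays it.
The remaining 2×2 game on (route A, route C) × (defend A, defend B) has no saddle point. Let General X play route A with probability p; indifference gives −5p + 8(1−p) = 10p − 10(1−p), so p = 6/11.
Similarly General Y's optimal q on defend A is 20/33, and the value is -5·(20/33) + (10)·(13/33) = 10/11.

10/11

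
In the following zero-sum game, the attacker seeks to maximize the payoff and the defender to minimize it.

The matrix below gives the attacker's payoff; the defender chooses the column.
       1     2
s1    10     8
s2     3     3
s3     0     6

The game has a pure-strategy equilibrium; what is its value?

8

Row minima: 8, 3, 0 → the attacker's maximin is 8.
Column maxima: 10, 8 → the defender's minimax is 8.
They coincide at (s1, 2), so the value is 8.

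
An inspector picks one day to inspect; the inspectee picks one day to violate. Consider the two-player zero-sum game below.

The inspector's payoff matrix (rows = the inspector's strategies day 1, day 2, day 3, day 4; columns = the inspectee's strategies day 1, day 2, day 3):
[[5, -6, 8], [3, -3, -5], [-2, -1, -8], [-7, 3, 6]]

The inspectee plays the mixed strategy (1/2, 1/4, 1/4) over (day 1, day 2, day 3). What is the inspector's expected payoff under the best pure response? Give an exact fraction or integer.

3

day 1: (5)·(1/2) + (-6)·(1/4) + (8)·(1/4) = 3.
day 2: (3)·(1/2) + (-3)·(1/4) + (-5)·(1/4) = -1/2.
day 3: (-2)·(1/2) + (-1)·(1/4) + (-8)·(1/4) = -13/4.
day 4: (-7)·(1/2) + (3)·(1/4) + (6)·(1/4) = -5/4.
The best pure response is day 1 with expected payoff 3.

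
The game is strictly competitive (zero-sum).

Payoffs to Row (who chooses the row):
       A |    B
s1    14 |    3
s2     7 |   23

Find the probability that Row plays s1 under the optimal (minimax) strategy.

16/27

Row minima are 3 and 7, so Row's maximin is 7; column maxima are 14 and 23, so Column's minimax is 14. These differ, so the equilibrium is in mixed strategies.
Let Row play s1 with probability p. Column is indifferent when 14p + 7(1−p) = 3p + 23(1−p), giving p = 16/27.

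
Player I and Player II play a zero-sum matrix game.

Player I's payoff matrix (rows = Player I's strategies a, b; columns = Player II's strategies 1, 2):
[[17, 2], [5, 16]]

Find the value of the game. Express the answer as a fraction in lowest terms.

Row minima are 2 and 5, so Player I's maximin is 5; column maxima are 17 and 16, so Player II's minimax is 16. These differ, so the equilibrium is in mixed strategies.
Let Player I play a with probability p. Player II is indifferent when 17p + 5(1−p) = 2p + 16(1−p), giving p = 11/26.
Let Player II play 1 with probability q. Player I is indifferent when 17q + 2(1−q) = 5q + 16(1−q), giving q = 7/13.
The value is 17·(7/13) + (2)·(6/13) = 131/13.

131/13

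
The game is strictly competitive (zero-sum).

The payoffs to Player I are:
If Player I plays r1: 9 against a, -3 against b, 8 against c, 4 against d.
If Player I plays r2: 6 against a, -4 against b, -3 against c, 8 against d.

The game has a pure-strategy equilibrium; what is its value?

Row minima: -3, -4 → Player I's maximin is -3.
Column maxima: 9, -3, 8, 8 → Player II's minimax is -3.
They coincide at (r1, b), so the value is -3.

-3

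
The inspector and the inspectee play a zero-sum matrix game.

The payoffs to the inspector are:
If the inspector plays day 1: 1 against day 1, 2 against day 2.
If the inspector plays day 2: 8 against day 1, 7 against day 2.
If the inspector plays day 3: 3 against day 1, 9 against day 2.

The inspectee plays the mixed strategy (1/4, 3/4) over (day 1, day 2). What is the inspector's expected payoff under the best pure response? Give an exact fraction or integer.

day 1: (1)·(1/4) + (2)·(3/4) = 7/4.
day 2: (8)·(1/4) + (7)·(3/4) = 29/4.
day 3: (3)·(1/4) + (9)·(3/4) = 15/2.
The best pure response is day 3 with expected payoff 15/2.

15/2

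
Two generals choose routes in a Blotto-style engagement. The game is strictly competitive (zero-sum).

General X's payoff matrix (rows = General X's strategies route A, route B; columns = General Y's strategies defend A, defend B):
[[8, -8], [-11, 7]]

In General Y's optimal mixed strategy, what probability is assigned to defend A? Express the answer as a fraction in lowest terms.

Row minima are -8 and -11, so General X's maximin is -8; column maxima are 8 and 7, so General Y's minimax is 7. These differ, so the equilibrium is in mixed strategies.
Let General Y play defend A with probability q. General X is indifferent when 8q − 8(1−q) = −11q + 7(1−q), giving q = 15/34.

15/34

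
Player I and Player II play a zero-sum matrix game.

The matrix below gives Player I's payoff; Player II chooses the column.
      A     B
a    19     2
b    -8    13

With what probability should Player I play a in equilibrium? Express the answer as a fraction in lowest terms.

21/38

Row minima are 2 and -8, so Player I's maximin is 2; column maxima are 19 and 13, so Player II's minimax is 13. These differ, so the equilibrium is in mixed strategies.
Let Player I play a with probability p. Player II is indifferent when 19p − 8(1−p) = 2p + 13(1−p), giving p = 21/38.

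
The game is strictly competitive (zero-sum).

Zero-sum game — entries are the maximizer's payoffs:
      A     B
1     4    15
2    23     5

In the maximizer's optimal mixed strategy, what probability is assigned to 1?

18/29

Row minima are 4 and 5, so the maximizer's maximin is 5; column maxima are 23 and 15, so the minimizer's minimax is 15. These differ, so the equilibrium is in mixed strategies.
Let the maximizer play 1 with probability p. The minimizer is indifferent when 4p + 23(1−p) = 15p + 5(1−p), giving p = 18/29.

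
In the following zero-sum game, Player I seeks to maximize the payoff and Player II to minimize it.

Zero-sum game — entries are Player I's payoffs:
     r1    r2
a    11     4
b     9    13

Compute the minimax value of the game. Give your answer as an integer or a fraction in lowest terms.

Row minima are 4 and 9, so Player I's maximin is 9; column maxima are 11 and 13, so Player II's minimax is 11. These differ, so the equilibrium is in mixed strategies.
Let Player I play a with probability p. Player II is indifferent when 11p + 9(1−p) = 4p + 13(1−p), giving p = 4/11.
Let Player II play r1 with probability q. Player I is indifferent when 11q + 4(1−q) = 9q + 13(1−q), giving q = 9/11.
The value is 11·(9/11) + (4)·(2/11) = 107/11.

107/11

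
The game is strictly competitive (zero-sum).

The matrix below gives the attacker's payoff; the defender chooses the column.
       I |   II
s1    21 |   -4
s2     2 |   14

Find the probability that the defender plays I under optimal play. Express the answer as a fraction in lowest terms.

18/37

Row minima are -4 and 2, so the attacker's maximin is 2; column maxima are 21 and 14, so the defender's minimax is 14. These differ, so the equilibrium is in mixed strategies.
Let the defender play I with probability q. The attacker is indifferent when 21q − 4(1−q) = 2q + 14(1−q), giving q = 18/37.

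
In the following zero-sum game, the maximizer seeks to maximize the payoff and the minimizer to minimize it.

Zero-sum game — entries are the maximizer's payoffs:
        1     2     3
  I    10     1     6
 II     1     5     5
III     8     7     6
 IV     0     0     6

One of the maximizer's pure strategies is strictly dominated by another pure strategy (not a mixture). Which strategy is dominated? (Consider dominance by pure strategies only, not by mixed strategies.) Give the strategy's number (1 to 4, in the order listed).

Compare II with III: 8 > 1, 7 > 5, 6 > 5.
So III strictly dominates II for the maximizer; II is strictly dominated.

2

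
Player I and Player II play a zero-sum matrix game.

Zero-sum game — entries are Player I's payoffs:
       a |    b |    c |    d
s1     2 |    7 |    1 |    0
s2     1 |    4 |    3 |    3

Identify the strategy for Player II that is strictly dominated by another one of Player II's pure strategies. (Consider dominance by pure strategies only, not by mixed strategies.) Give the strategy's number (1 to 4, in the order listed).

2

Player II prefers columns that give Player I less. Compare b with a: 2 < 7, 1 < 4.
So a strictly dominates b for Player II; b is strictly dominated.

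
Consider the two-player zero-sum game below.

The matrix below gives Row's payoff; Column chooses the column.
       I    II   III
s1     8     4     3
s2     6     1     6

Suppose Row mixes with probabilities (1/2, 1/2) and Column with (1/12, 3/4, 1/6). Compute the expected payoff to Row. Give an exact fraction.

77/24

Against (1/12, 3/4, 1/6), each row's expected payoff is s1: 25/6; s2: 9/4.
Taking the (1/2, 1/2)-weighted average: (1/2)·(25/6) + (1/2)·(9/4) = 77/24.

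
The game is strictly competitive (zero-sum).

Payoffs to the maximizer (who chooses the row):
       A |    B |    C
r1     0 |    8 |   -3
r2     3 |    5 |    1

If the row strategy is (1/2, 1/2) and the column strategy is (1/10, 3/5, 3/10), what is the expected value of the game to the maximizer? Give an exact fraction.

Against (1/10, 3/5, 3/10), each row's expected payoff is r1: 39/10; r2: 18/5.
Taking the (1/2, 1/2)-weighted average: (1/2)·(39/10) + (1/2)·(18/5) = 15/4.

15/4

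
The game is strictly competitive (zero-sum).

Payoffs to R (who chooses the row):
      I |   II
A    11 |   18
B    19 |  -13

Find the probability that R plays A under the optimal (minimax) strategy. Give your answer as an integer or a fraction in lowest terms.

32/39

Row minima are 11 and -13, so R's maximin is 11; column maxima are 19 and 18, so C's minimax is 18. These differ, so the equilibrium is in mixed strategies.
Let R play A with probability p. C is indifferent when 11p + 19(1−p) = 18p − 13(1−p), giving p = 32/39.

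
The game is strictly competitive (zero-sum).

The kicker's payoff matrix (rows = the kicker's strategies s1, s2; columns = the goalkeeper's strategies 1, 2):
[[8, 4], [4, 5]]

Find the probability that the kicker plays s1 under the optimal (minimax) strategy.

Row minima are 4 and 4, so the kicker's maximin is 4; column maxima are 8 and 5, so the goalkeeper's minimax is 5. These differ, so the equilibrium is in mixed strategies.
Let the kicker play s1 with probability p. The goalkeeper is indifferent when 8p + 4(1−p) = 4p + 5(1−p), giving p = 1/5.

1/5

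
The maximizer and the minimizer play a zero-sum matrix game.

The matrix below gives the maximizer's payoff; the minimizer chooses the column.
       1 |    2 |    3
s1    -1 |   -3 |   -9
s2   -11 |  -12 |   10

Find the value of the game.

-69/14

Column 1 is strictly dominated by 2 for the minimizer (it gives the maximizer more in every row).
The remaining 2×2 game on (s1, s2) × (2, 3) has no saddle point. Let the maximizer play s1 with probability p; indifference gives −3p − 12(1−p) = −9p + 10(1−p), so p = 11/14.
Similarly the minimizer's optimal q on 2 is 19/28, and the value is -3·(19/28) + (-9)·(9/28) = -69/14.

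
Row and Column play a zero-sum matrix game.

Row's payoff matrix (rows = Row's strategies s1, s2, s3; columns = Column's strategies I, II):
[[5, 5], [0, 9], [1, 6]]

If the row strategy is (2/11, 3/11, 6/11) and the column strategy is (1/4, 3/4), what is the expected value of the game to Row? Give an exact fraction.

Against (1/4, 3/4), each row's expected payoff is s1: 5; s2: 27/4; s3: 19/4.
Taking the (2/11, 3/11, 6/11)-weighted average: (2/11)·(5) + (3/11)·(27/4) + (6/11)·(19/4) = 235/44.

235/44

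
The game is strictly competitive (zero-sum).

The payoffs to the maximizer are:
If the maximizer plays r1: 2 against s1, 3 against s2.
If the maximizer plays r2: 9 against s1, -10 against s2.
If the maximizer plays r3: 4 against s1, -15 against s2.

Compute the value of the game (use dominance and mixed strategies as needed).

Row r3 is strictly dominated by row r2, so the maximizer never plays it.
The remaining 2×2 game on (r1, r2) × (s1, s2) has no saddle point. Let the maximizer play r1 with probability p; indifference gives 2p + 9(1−p) = 3p − 10(1−p), so p = 19/20.
Similarly the minimizer's optimal q on s1 is 13/20, and the value is 2·(13/20) + (3)·(7/20) = 47/20.

47/20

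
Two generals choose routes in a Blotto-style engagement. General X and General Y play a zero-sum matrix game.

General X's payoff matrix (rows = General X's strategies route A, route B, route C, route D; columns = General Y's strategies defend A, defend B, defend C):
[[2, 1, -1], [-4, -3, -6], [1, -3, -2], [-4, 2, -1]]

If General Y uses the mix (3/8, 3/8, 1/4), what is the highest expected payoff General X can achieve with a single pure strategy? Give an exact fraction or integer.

route A: (2)·(3/8) + (1)·(3/8) + (-1)·(1/4) = 7/8.
route B: (-4)·(3/8) + (-3)·(3/8) + (-6)·(1/4) = -33/8.
route C: (1)·(3/8) + (-3)·(3/8) + (-2)·(1/4) = -5/4.
route D: (-4)·(3/8) + (2)·(3/8) + (-1)·(1/4) = -1.
The best pure response is route A with expected payoff 7/8.

7/8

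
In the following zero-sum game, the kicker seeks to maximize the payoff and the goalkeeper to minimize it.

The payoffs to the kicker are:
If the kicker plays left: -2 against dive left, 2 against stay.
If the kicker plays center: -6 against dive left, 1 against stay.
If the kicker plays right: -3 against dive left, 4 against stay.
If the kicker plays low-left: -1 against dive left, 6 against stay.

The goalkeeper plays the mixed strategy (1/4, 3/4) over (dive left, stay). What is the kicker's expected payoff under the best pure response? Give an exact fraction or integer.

17/4

left: (-2)·(1/4) + (2)·(3/4) = 1.
center: (-6)·(1/4) + (1)·(3/4) = -3/4.
right: (-3)·(1/4) + (4)·(3/4) = 9/4.
low-left: (-1)·(1/4) + (6)·(3/4) = 17/4.
The best pure response is low-left with expected payoff 17/4.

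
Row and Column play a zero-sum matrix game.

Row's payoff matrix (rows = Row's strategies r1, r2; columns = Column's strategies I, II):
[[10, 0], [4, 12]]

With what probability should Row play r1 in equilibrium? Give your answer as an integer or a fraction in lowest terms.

4/9

Row minima are 0 and 4, so Row's maximin is 4; column maxima are 10 and 12, so Column's minimax is 10. These differ, so the equilibrium is in mixed strategies.
Let Row play r1 with probability p. Column is indifferent when 10p + 4(1−p) = 12(1−p), giving p = 4/9.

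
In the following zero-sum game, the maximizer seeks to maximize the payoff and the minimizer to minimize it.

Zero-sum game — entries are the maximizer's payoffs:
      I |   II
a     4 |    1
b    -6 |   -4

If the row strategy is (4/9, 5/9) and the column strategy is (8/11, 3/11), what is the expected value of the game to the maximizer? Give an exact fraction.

-160/99

Against (8/11, 3/11), each row's expected payoff is a: 35/11; b: -60/11.
Taking the (4/9, 5/9)-weighted average: (4/9)·(35/11) + (5/9)·(-60/11) = -160/99.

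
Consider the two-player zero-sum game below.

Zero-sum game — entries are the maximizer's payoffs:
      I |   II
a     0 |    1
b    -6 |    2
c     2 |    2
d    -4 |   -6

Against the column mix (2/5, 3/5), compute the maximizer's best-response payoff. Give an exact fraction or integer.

a: (0)·(2/5) + (1)·(3/5) = 3/5.
b: (-6)·(2/5) + (2)·(3/5) = -6/5.
c: (2)·(2/5) + (2)·(3/5) = 2.
d: (-4)·(2/5) + (-6)·(3/5) = -26/5.
The best pure response is c with expected payoff 2.

2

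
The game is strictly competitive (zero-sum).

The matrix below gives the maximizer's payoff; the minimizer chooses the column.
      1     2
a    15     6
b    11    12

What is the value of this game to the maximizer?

57/5

Row minima are 6 and 11, so the maximizer's maximin is 11; column maxima are 15 and 12, so the minimizer's minimax is 12. These differ, so the equilibrium is in mixed strategies.
Let the maximizer play a with probability p. The minimizer is indifferent when 15p + 11(1−p) = 6p + 12(1−p), giving p = 1/10.
Let the minimizer play 1 with probability q. The maximizer is indifferent when 15q + 6(1−q) = 11q + 12(1−q), giving q = 3/5.
The value is 15·(3/5) + (6)·(2/5) = 57/5.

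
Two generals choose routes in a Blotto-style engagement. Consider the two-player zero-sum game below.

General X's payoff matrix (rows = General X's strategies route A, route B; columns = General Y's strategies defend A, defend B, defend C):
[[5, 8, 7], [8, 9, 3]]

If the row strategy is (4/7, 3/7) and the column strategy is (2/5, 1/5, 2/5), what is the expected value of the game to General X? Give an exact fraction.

Against (2/5, 1/5, 2/5), each row's expected payoff is route A: 32/5; route B: 31/5.
Taking the (4/7, 3/7)-weighted average: (4/7)·(32/5) + (3/7)·(31/5) = 221/35.

221/35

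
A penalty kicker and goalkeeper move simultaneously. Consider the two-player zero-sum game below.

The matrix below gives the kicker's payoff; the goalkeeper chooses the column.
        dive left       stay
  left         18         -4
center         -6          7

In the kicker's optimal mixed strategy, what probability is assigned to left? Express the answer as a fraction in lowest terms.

13/35

Row minima are -4 and -6, so the kicker's maximin is -4; column maxima are 18 and 7, so the goalkeeper's minimax is 7. These differ, so the equilibrium is in mixed strategies.
Let the kicker play left with probability p. The goalkeeper is indifferent when 18p − 6(1−p) = −4p + 7(1−p), giving p = 13/35.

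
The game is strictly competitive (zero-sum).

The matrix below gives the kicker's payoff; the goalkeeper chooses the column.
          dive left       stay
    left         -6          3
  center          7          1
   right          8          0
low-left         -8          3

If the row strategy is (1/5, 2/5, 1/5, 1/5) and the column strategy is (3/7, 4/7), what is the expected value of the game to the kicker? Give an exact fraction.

8/5

Against (3/7, 4/7), each row's expected payoff is left: -6/7; center: 25/7; right: 24/7; low-left: -12/7.
Taking the (1/5, 2/5, 1/5, 1/5)-weighted average: (1/5)·(-6/7) + (2/5)·(25/7) + (1/5)·(24/7) + (1/5)·(-12/7) = 8/5.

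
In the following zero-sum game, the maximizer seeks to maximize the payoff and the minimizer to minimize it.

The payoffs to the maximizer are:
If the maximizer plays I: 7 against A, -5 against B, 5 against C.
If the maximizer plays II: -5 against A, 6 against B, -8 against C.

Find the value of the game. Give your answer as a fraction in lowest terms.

-5/12

Column A is strictly dominated by C for the minimizer (it gives the maximizer more in every row).
The remaining 2×2 game on (I, II) × (B, C) has no saddle point. Let the maximizer play I with probability p; indifference gives −5p + 6(1−p) = 5p − 8(1−p), so p = 7/12.
Similarly the minimizer's optimal q on B is 13/24, and the value is -5·(13/24) + (5)·(11/24) = -5/12.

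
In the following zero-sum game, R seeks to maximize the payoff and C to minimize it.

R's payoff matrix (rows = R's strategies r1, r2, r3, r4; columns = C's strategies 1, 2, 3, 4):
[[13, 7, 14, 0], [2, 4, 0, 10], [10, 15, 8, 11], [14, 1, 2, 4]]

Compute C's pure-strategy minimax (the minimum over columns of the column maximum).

11

The worst case (largest entry) in each column is 1: 14, 2: 15, 3: 14, 4: 11.
The best (smallest) of these is 11.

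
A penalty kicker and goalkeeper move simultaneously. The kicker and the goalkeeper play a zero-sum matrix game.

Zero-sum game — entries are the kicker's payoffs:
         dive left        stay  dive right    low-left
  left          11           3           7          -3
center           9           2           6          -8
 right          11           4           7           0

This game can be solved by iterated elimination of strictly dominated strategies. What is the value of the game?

0

Row center is strictly dominated by row left (11>9, 3>2, 7>6, -3>-8); eliminate center.
Column stay is strictly dominated by low-left for the goalkeeper (-3<3, 0<4); eliminate stay.
Column dive left is strictly dominated by dive right for the goalkeeper (7<11, 7<11); eliminate dive left.
Column dive right is strictly dominated by low-left for the goalkeeper (-3<7, 0<7); eliminate dive right.
Row left is strictly dominated by row right (0>-3); eliminate left.
Only (right, low-left) remains, with payoff 0.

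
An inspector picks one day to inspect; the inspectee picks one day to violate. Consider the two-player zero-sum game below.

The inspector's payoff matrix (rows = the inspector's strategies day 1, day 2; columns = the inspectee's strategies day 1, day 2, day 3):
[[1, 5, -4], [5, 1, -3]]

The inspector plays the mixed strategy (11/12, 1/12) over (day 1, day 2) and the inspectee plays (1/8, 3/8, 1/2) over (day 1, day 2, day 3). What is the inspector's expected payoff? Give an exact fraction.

Against (1/8, 3/8, 1/2), each row's expected payoff is day 1: 0; day 2: -1/2.
Taking the (11/12, 1/12)-weighted average: (11/12)·(0) + (1/12)·(-1/2) = -1/24.

-1/24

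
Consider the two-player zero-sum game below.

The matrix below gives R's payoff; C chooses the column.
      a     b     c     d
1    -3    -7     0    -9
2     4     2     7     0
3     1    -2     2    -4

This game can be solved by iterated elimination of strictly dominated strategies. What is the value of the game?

0

Row 3 is strictly dominated by row 2 (4>1, 2>-2, 7>2, 0>-4); eliminate 3.
Row 1 is strictly dominated by row 2 (4>-3, 2>-7, 7>0, 0>-9); eliminate 1.
Column b is strictly dominated by d for C (0<2); eliminate b.
Column c is strictly dominated by a for C (4<7); eliminate c.
Column a is strictly dominated by d for C (0<4); eliminate a.
Only (2, d) remains, with payoff 0.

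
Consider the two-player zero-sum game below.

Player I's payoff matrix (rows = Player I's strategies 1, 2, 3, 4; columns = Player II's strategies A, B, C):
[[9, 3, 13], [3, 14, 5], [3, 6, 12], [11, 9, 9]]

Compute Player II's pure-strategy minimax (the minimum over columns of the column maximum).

11

The worst case (largest entry) in each column is A: 11, B: 14, C: 13.
The best (smallest) of these is 11.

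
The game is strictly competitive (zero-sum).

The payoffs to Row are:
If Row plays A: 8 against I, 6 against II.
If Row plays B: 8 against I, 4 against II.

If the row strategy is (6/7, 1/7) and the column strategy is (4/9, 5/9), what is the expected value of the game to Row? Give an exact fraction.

Against (4/9, 5/9), each row's expected payoff is A: 62/9; B: 52/9.
Taking the (6/7, 1/7)-weighted average: (6/7)·(62/9) + (1/7)·(52/9) = 424/63.

424/63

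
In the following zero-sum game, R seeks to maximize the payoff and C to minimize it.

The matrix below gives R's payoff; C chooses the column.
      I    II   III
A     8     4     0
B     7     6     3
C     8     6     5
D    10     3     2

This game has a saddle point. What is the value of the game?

Row minima: 0, 3, 5, 2 → R's maximin is 5.
Column maxima: 10, 6, 5 → C's minimax is 5.
They coincide at (C, III), so the value is 5.

5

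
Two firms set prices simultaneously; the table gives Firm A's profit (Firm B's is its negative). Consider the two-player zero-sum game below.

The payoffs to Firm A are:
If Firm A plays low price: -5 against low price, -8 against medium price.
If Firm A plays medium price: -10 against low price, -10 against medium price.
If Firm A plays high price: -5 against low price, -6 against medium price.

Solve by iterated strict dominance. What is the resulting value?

Row medium price is strictly dominated by row low price (-5>-10, -8>-10); eliminate medium price.
Column low price is strictly dominated by medium price for Firm B (-8<-5, -6<-5); eliminate low price.
Row low price is strictly dominated by row high price (-6>-8); eliminate low price.
Only (high price, medium price) remains, with payoff -6.

-6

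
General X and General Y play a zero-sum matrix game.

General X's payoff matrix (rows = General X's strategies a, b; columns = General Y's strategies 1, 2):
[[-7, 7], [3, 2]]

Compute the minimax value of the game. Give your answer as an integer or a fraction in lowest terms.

Row minima are -7 and 2, so General X's maximin is 2; column maxima are 3 and 7, so General Y's minimax is 3. These differ, so the equilibrium is in mixed strategies.
Let General X play a with probability p. General Y is indifferent when −7p + 3(1−p) = 7p + 2(1−p), giving p = 1/15.
Let General Y play 1 with probability q. General X is indifferent when −7q + 7(1−q) = 3q + 2(1−q), giving q = 1/3.
The value is -7·(1/3) + (7)·(2/3) = 7/3.

7/3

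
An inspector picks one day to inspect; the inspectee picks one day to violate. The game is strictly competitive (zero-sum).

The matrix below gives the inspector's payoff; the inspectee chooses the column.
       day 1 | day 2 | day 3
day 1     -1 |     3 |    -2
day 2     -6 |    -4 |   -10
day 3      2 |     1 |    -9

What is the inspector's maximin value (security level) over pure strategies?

The worst-case payoff for each row is day 1: -2, day 2: -10, day 3: -9.
The best of these is -2.

-2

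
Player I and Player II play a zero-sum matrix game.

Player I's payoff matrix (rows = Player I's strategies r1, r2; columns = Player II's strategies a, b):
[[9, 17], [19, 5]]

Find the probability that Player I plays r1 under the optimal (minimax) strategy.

Row minima are 9 and 5, so Player I's maximin is 9; column maxima are 19 and 17, so Player II's minimax is 17. These differ, so the equilibrium is in mixed strategies.
Let Player I play r1 with probability p. Player II is indifferent when 9p + 19(1−p) = 17p + 5(1−p), giving p = 7/11.

7/11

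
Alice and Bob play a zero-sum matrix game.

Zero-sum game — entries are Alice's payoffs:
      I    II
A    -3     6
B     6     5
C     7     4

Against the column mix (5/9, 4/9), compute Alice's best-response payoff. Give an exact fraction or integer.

17/3

A: (-3)·(5/9) + (6)·(4/9) = 1.
B: (6)·(5/9) + (5)·(4/9) = 50/9.
C: (7)·(5/9) + (4)·(4/9) = 17/3.
The best pure response is C with expected payoff 17/3.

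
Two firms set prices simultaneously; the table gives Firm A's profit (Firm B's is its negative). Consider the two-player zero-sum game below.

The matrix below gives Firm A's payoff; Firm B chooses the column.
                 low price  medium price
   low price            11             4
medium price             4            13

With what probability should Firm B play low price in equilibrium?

Row minima are 4 and 4, so Firm A's maximin is 4; column maxima are 11 and 13, so Firm B's minimax is 11. These differ, so the equilibrium is in mixed strategies.
Let Firm B play low price with probability q. Firm A is indifferent when 11q + 4(1−q) = 4q + 13(1−q), giving q = 9/16.

9/16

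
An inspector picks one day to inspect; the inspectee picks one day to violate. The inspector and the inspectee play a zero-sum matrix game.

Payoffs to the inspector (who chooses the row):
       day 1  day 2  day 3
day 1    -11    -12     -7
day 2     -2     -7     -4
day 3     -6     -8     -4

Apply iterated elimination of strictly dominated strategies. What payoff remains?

-7

Column day 3 is strictly dominated by day 2 for the inspectee (-12<-7, -7<-4, -8<-4); eliminate day 3.
Row day 3 is strictly dominated by row day 2 (-2>-6, -7>-8); eliminate day 3.
Row day 1 is strictly dominated by row day 2 (-2>-11, -7>-12); eliminate day 1.
Column day 1 is strictly dominated by day 2 for the inspectee (-7<-2); eliminate day 1.
Only (day 2, day 2) remains, with payoff -7.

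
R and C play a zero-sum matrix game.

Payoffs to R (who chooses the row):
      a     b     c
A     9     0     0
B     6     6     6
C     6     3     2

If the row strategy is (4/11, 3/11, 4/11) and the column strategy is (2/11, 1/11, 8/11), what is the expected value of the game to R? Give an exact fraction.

Against (2/11, 1/11, 8/11), each row's expected payoff is A: 18/11; B: 6; C: 31/11.
Taking the (4/11, 3/11, 4/11)-weighted average: (4/11)·(18/11) + (3/11)·(6) + (4/11)·(31/11) = 394/121.

394/121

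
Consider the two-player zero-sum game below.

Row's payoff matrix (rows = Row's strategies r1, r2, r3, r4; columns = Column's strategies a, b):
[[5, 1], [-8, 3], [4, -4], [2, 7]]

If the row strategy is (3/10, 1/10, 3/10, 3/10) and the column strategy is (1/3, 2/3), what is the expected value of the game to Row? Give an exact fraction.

11/6

Against (1/3, 2/3), each row's expected payoff is r1: 7/3; r2: -2/3; r3: -4/3; r4: 16/3.
Taking the (3/10, 1/10, 3/10, 3/10)-weighted average: (3/10)·(7/3) + (1/10)·(-2/3) + (3/10)·(-4/3) + (3/10)·(16/3) = 11/6.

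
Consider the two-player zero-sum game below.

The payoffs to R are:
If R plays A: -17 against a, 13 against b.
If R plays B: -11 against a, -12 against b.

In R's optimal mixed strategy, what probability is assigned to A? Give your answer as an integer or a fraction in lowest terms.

1/31

Row minima are -17 and -12, so R's maximin is -12; column maxima are -11 and 13, so C's minimax is -11. These differ, so the equilibrium is in mixed strategies.
Let R play A with probability p. C is indifferent when −17p − 11(1−p) = 13p − 12(1−p), giving p = 1/31.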